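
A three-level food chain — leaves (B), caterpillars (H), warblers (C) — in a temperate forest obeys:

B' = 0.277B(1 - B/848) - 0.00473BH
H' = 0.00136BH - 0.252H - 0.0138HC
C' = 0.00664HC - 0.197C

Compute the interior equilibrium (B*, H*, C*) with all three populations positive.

From dC/dt = 0: 0.00664H* = 0.197, so H* = 29.7.
From dB/dt = 0: 0.277(1 - B*/848) = 0.00473·29.7, giving B* = 848·(1 - 0.507) = 418.
From dH/dt = 0: 0.00136·418 - 0.252 = 0.0138C*, so C* = 0.317/0.0138 = 23.

B* ≈ 418, H* ≈ 29.7, C* ≈ 23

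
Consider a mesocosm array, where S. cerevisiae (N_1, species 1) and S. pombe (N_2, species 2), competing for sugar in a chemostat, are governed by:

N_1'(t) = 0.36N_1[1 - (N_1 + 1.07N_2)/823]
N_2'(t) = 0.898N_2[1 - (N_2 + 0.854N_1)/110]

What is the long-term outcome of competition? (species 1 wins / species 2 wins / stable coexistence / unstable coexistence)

species 1 excludes species 2

Compare the nullcline intercepts: K1/α12 = 823/1.07 = 769 > K2 = 110; K2/α21 = 110/0.854 = 129 < K1 = 823.
Since the inequalities point opposite ways, species 1 can invade but species 2 cannot.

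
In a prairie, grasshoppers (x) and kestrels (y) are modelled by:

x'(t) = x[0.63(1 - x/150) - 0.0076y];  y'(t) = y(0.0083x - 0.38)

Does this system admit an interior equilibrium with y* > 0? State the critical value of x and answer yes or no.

Threshold x = 45.8; K > 45.8, so yes, the predator persists.

The predator equation gives dy/dt > 0 only when x > 0.38/0.0083 = 45.8.
Without the predator, x → K = 150. Since 150 > 45.8, the predator can invade and persist.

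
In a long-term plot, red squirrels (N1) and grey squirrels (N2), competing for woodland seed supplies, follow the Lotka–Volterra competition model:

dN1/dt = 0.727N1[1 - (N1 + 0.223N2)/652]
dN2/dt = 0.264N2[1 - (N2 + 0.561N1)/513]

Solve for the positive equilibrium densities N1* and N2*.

N1* ≈ 614, N2* ≈ 168

Setting both brackets to zero gives the nullclines N1 + 0.223N2 = 652 and 0.561N1 + N2 = 513.
Substituting N2 = 513 - 0.561N1 into the first: N1(1 - 0.223·0.561) = 652 - 0.223·513.
So N1* = 538/0.875 = 614, and then N2* = 513 - 0.561·614 = 168.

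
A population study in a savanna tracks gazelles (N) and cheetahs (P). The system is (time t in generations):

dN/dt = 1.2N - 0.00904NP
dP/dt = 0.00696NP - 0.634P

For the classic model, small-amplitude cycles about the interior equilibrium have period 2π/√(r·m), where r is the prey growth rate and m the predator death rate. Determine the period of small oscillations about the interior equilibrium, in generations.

Here r = 1.2 and m = 0.634, so r·m = 0.761.
ω = √0.761 = 0.872 per generation, hence T = 2π/ω ≈ 7.2 generations.

T ≈ 7.2 generations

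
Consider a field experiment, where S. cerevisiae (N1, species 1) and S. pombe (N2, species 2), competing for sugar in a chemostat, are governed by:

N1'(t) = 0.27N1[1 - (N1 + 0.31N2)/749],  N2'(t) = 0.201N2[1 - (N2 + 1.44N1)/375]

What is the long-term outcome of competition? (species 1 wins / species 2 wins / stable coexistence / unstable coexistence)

species 1 excludes species 2

Compare the nullcline intercepts: K1/α12 = 749/0.31 = 2420 > K2 = 375; K2/α21 = 375/1.44 = 260 < K1 = 749.
Since the inequalities point opposite ways, species 1 can invade but species 2 cannot.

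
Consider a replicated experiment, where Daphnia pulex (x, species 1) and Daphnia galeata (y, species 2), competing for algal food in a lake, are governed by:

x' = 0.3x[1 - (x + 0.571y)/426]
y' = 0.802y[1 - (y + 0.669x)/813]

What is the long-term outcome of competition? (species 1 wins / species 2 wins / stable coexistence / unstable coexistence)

species 2 excludes species 1

Compare the nullcline intercepts: K1/α12 = 426/0.571 = 746 < K2 = 813; K2/α21 = 813/0.669 = 1220 > K1 = 426.
Since the inequalities point opposite ways, species 2 can invade but species 1 cannot.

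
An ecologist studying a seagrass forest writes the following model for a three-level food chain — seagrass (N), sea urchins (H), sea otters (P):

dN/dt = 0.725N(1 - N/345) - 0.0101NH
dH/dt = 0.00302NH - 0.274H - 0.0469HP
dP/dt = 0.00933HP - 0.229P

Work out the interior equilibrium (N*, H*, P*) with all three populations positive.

From dP/dt = 0: 0.00933H* = 0.229, so H* = 24.5.
From dN/dt = 0: 0.725(1 - N*/345) = 0.0101·24.5, giving N* = 345·(1 - 0.342) = 227.
From dH/dt = 0: 0.00302·227 - 0.274 = 0.0469P*, so P* = 0.412/0.0469 = 8.78.

N* ≈ 227, H* ≈ 24.5, P* ≈ 8.78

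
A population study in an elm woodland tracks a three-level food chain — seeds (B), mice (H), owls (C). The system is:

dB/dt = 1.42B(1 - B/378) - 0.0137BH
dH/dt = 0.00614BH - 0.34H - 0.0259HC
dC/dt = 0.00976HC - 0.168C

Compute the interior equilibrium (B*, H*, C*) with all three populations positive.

B* ≈ 315, H* ≈ 17.2, C* ≈ 61.6

From dC/dt = 0: 0.00976H* = 0.168, so H* = 17.2.
From dB/dt = 0: 1.42(1 - B*/378) = 0.0137·17.2, giving B* = 378·(1 - 0.166) = 315.
From dH/dt = 0: 0.00614·315 - 0.34 = 0.0259C*, so C* = 1.6/0.0259 = 61.6.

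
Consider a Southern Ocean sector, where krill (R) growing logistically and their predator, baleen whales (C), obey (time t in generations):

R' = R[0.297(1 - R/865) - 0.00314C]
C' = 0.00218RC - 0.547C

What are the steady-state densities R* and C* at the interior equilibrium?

From dC/dt = 0 with C > 0: 0.00218R* = 0.547, so R* = 251.
Substitute into dR/dt = 0: 0.297(1 - 251/865) = 0.00314C*.
The bracket is 0.71, giving C* = 0.211/0.00314 = 67.1.

R* ≈ 251, C* ≈ 67.1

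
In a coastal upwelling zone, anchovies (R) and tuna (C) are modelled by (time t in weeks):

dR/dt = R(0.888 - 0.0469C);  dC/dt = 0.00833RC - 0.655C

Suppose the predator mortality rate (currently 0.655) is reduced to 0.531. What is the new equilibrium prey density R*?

At the interior fixed point, setting dC/dt = 0 with C > 0 fixes R* = (predator death rate)/(RC coefficient) — independent of the other coefficients.
With the change, R* = 0.531/0.00833 = 63.7; it falls from 78.6.

R* ≈ 63.7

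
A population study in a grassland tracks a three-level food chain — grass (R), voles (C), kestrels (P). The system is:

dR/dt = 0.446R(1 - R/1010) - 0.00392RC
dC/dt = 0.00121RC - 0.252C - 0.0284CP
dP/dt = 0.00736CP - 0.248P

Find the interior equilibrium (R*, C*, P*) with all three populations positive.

R* ≈ 711, C* ≈ 33.7, P* ≈ 21.4

From dP/dt = 0: 0.00736C* = 0.248, so C* = 33.7.
From dR/dt = 0: 0.446(1 - R*/1010) = 0.00392·33.7, giving R* = 1010·(1 - 0.296) = 711.
From dC/dt = 0: 0.00121·711 - 0.252 = 0.0284P*, so P* = 0.608/0.0284 = 21.4.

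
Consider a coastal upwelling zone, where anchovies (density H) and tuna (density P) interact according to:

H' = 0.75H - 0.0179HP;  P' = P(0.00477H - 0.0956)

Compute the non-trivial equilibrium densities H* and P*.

H* ≈ 20, P* ≈ 41.9

Set dP/dt = 0 with P > 0: 0.00477H - 0.0956 = 0, so H* = 0.0956/0.00477 = 20.
Set dH/dt = 0 with H > 0: 0.75 - 0.0179P = 0, so P* = 0.75/0.0179 = 41.9.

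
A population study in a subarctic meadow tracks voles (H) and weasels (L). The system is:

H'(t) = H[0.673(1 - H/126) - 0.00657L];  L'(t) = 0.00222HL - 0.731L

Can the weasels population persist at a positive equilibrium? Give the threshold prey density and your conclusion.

The predator equation gives dL/dt > 0 only when H > 0.731/0.00222 = 329.
Without the predator, H → K = 126. Since 126 < 329, the predator cannot invade.

Threshold H = 329; K < 329, so no, the predator goes extinct.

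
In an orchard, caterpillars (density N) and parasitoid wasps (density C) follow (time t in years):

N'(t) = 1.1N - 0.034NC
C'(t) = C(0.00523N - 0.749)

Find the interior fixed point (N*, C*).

Set dC/dt = 0 with C > 0: 0.00523N - 0.749 = 0, so N* = 0.749/0.00523 = 143.
Set dN/dt = 0 with N > 0: 1.1 - 0.034C = 0, so C* = 1.1/0.034 = 32.4.

N* ≈ 143, C* ≈ 32.4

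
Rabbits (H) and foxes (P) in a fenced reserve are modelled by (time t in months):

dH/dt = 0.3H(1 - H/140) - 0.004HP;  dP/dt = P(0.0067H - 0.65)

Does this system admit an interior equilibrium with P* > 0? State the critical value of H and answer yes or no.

Threshold H = 97; K > 97, so yes, the predator persists.

The predator equation gives dP/dt > 0 only when H > 0.65/0.0067 = 97.
Without the predator, H → K = 140. Since 140 > 97, the predator can invade and persist.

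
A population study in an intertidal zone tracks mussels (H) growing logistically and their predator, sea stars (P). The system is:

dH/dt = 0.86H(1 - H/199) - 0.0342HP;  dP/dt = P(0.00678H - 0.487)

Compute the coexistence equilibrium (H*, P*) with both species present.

From dP/dt = 0 with P > 0: 0.00678H* = 0.487, so H* = 71.8.
Substitute into dH/dt = 0: 0.86(1 - 71.8/199) = 0.0342P*.
The bracket is 0.639, giving P* = 0.55/0.0342 = 16.1.

H* ≈ 71.8, P* ≈ 16.1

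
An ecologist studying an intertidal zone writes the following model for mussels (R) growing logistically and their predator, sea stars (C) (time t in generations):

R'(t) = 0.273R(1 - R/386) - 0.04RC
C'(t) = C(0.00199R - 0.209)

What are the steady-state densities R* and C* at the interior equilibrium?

From dC/dt = 0 with C > 0: 0.00199R* = 0.209, so R* = 105.
Substitute into dR/dt = 0: 0.273(1 - 105/386) = 0.04C*.
The bracket is 0.728, giving C* = 0.199/0.04 = 4.97.

R* ≈ 105, C* ≈ 4.97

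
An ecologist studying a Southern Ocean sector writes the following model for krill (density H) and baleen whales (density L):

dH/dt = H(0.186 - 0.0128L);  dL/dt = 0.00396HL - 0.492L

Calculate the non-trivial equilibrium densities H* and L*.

H* ≈ 124, L* ≈ 14.5

Set dL/dt = 0 with L > 0: 0.00396H - 0.492 = 0, so H* = 0.492/0.00396 = 124.
Set dH/dt = 0 with H > 0: 0.186 - 0.0128L = 0, so L* = 0.186/0.0128 = 14.5.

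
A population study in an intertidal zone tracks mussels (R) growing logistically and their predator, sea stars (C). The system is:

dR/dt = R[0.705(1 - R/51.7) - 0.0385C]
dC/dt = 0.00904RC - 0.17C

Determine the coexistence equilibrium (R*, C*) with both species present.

From dC/dt = 0 with C > 0: 0.00904R* = 0.17, so R* = 18.8.
Substitute into dR/dt = 0: 0.705(1 - 18.8/51.7) = 0.0385C*.
The bracket is 0.636, giving C* = 0.449/0.0385 = 11.7.

R* ≈ 18.8, C* ≈ 11.7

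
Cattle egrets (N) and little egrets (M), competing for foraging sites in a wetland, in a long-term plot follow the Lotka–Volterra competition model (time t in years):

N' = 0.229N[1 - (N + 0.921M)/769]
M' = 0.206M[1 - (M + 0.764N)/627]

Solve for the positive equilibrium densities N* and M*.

Setting both brackets to zero gives the nullclines N + 0.921M = 769 and 0.764N + M = 627.
Substituting M = 627 - 0.764N into the first: N(1 - 0.921·0.764) = 769 - 0.921·627.
So N* = 192/0.296 = 646, and then M* = 627 - 0.764·646 = 133.

N* ≈ 646, M* ≈ 133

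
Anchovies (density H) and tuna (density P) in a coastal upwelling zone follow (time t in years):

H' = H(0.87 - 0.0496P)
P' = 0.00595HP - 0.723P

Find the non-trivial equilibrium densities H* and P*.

Set dP/dt = 0 with P > 0: 0.00595H - 0.723 = 0, so H* = 0.723/0.00595 = 122.
Set dH/dt = 0 with H > 0: 0.87 - 0.0496P = 0, so P* = 0.87/0.0496 = 17.5.

H* ≈ 122, P* ≈ 17.5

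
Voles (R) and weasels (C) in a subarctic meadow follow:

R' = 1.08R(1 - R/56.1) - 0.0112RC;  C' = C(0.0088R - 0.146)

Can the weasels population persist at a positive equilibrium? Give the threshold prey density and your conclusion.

The predator equation gives dC/dt > 0 only when R > 0.146/0.0088 = 16.6.
Without the predator, R → K = 56.1. Since 56.1 > 16.6, the predator can invade and persist.

Threshold R = 16.6; K > 16.6, so yes, the predator persists.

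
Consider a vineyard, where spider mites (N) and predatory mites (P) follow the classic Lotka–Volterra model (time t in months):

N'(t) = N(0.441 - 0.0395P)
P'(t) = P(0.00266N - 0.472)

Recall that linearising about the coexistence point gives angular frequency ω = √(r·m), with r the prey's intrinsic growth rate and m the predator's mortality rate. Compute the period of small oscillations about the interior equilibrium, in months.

T ≈ 13.8 months

Here r = 0.441 and m = 0.472, so r·m = 0.208.
ω = √0.208 = 0.456 per month, hence T = 2π/ω ≈ 13.8 months.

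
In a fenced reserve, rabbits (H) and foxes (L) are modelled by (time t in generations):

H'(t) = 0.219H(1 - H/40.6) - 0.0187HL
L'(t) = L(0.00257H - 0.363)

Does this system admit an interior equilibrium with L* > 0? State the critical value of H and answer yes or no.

Threshold H = 141; K < 141, so no, the predator goes extinct.

The predator equation gives dL/dt > 0 only when H > 0.363/0.00257 = 141.
Without the predator, H → K = 40.6. Since 40.6 < 141, the predator cannot invade.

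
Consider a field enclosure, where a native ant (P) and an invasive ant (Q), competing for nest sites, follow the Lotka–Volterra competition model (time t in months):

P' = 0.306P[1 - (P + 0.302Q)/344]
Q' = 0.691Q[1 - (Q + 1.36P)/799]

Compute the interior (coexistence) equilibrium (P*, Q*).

P* ≈ 174, Q* ≈ 562

Setting both brackets to zero gives the nullclines P + 0.302Q = 344 and 1.36P + Q = 799.
Substituting Q = 799 - 1.36P into the first: P(1 - 0.302·1.36) = 344 - 0.302·799.
So P* = 103/0.589 = 174, and then Q* = 799 - 1.36·174 = 562.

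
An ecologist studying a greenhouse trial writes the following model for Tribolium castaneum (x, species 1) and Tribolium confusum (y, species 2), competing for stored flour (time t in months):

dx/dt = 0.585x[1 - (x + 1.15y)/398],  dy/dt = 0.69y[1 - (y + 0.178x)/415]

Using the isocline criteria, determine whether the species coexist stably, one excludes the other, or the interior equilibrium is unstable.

Compare the nullcline intercepts: K1/α12 = 398/1.15 = 346 < K2 = 415; K2/α21 = 415/0.178 = 2330 > K1 = 398.
Since the inequalities point opposite ways, species 2 can invade but species 1 cannot.

species 2 excludes species 1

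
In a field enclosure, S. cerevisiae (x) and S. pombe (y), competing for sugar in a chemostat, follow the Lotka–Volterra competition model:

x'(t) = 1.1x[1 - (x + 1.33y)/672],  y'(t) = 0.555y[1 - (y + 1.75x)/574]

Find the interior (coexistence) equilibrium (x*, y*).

Setting both brackets to zero gives the nullclines x + 1.33y = 672 and 1.75x + y = 574.
Substituting y = 574 - 1.75x into the first: x(1 - 1.33·1.75) = 672 - 1.33·574.
So x* = -91.4/-1.33 = 68.9, and then y* = 574 - 1.75·68.9 = 453.

x* ≈ 68.9, y* ≈ 453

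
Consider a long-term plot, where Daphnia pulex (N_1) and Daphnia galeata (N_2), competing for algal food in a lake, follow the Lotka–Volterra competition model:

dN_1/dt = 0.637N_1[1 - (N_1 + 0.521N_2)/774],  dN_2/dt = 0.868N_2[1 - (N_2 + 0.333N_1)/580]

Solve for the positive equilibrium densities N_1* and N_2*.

Setting both brackets to zero gives the nullclines N_1 + 0.521N_2 = 774 and 0.333N_1 + N_2 = 580.
Substituting N_2 = 580 - 0.333N_1 into the first: N_1(1 - 0.521·0.333) = 774 - 0.521·580.
So N_1* = 472/0.827 = 571, and then N_2* = 580 - 0.333·571 = 390.

N_1* ≈ 571, N_2* ≈ 390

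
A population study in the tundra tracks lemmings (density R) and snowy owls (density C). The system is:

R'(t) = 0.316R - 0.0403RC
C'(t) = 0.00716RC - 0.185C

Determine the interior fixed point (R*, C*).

R* ≈ 25.8, C* ≈ 7.84

Set dC/dt = 0 with C > 0: 0.00716R - 0.185 = 0, so R* = 0.185/0.00716 = 25.8.
Set dR/dt = 0 with R > 0: 0.316 - 0.0403C = 0, so C* = 0.316/0.0403 = 7.84.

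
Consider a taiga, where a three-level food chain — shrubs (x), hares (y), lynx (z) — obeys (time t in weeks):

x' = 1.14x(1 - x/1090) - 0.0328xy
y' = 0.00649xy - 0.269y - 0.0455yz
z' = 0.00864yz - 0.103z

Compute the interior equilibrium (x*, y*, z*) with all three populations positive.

From dz/dt = 0: 0.00864y* = 0.103, so y* = 11.9.
From dx/dt = 0: 1.14(1 - x*/1090) = 0.0328·11.9, giving x* = 1090·(1 - 0.343) = 716.
From dy/dt = 0: 0.00649·716 - 0.269 = 0.0455z*, so z* = 4.38/0.0455 = 96.2.

x* ≈ 716, y* ≈ 11.9, z* ≈ 96.2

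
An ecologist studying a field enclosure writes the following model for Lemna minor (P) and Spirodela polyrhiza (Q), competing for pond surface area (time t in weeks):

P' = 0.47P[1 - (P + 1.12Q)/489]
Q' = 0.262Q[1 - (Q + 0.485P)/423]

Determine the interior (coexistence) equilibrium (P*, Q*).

P* ≈ 33.4, Q* ≈ 407

Setting both brackets to zero gives the nullclines P + 1.12Q = 489 and 0.485P + Q = 423.
Substituting Q = 423 - 0.485P into the first: P(1 - 1.12·0.485) = 489 - 1.12·423.
So P* = 15.2/0.457 = 33.4, and then Q* = 423 - 0.485·33.4 = 407.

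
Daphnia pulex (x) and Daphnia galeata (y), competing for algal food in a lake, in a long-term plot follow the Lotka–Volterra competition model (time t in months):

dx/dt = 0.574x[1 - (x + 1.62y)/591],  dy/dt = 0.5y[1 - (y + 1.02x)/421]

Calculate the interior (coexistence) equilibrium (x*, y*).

Setting both brackets to zero gives the nullclines x + 1.62y = 591 and 1.02x + y = 421.
Substituting y = 421 - 1.02x into the first: x(1 - 1.62·1.02) = 591 - 1.62·421.
So x* = -91/-0.652 = 140, and then y* = 421 - 1.02·140 = 279.

x* ≈ 140, y* ≈ 279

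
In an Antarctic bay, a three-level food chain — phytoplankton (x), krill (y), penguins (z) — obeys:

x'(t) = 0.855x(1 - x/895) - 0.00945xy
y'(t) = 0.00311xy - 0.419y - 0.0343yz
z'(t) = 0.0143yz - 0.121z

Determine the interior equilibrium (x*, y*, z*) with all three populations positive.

x* ≈ 811, y* ≈ 8.46, z* ≈ 61.3

From dz/dt = 0: 0.0143y* = 0.121, so y* = 8.46.
From dx/dt = 0: 0.855(1 - x*/895) = 0.00945·8.46, giving x* = 895·(1 - 0.0935) = 811.
From dy/dt = 0: 0.00311·811 - 0.419 = 0.0343z*, so z* = 2.1/0.0343 = 61.3.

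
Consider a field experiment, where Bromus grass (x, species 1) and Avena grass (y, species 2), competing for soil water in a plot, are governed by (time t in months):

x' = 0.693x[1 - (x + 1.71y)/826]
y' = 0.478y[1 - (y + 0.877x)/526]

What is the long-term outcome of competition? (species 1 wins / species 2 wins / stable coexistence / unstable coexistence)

unstable coexistence (outcome depends on initial conditions)

Compare the nullcline intercepts: K1/α12 = 826/1.71 = 483 < K2 = 526; K2/α21 = 526/0.877 = 600 < K1 = 826.
Since both are reversed, neither can invade when rare; the interior point is a saddle.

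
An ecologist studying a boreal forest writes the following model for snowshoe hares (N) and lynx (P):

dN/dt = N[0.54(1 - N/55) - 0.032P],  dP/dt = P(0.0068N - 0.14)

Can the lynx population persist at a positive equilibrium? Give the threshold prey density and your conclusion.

Threshold N = 20.6; K > 20.6, so yes, the predator persists.

The predator equation gives dP/dt > 0 only when N > 0.14/0.0068 = 20.6.
Without the predator, N → K = 55. Since 55 > 20.6, the predator can invade and persist.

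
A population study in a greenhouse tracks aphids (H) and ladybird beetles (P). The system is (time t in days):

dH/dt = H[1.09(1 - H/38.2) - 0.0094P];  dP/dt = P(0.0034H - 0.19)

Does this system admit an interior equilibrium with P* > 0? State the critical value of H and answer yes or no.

Threshold H = 55.9; K < 55.9, so no, the predator goes extinct.

The predator equation gives dP/dt > 0 only when H > 0.19/0.0034 = 55.9.
Without the predator, H → K = 38.2. Since 38.2 < 55.9, the predator cannot invade.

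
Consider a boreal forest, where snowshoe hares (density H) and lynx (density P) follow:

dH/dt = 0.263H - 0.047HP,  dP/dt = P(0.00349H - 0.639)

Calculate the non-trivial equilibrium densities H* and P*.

Set dP/dt = 0 with P > 0: 0.00349H - 0.639 = 0, so H* = 0.639/0.00349 = 183.
Set dH/dt = 0 with H > 0: 0.263 - 0.047P = 0, so P* = 0.263/0.047 = 5.6.

H* ≈ 183, P* ≈ 5.6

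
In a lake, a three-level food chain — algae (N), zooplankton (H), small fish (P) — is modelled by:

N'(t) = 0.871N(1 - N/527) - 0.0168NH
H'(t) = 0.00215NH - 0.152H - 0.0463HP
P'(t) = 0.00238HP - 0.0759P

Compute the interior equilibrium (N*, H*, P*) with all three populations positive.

N* ≈ 203, H* ≈ 31.9, P* ≈ 6.14

From dP/dt = 0: 0.00238H* = 0.0759, so H* = 31.9.
From dN/dt = 0: 0.871(1 - N*/527) = 0.0168·31.9, giving N* = 527·(1 - 0.615) = 203.
From dH/dt = 0: 0.00215·203 - 0.152 = 0.0463P*, so P* = 0.284/0.0463 = 6.14.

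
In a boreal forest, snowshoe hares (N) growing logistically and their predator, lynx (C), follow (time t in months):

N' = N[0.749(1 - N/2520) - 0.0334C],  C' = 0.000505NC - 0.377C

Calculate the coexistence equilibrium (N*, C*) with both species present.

N* ≈ 747, C* ≈ 15.8

From dC/dt = 0 with C > 0: 0.000505N* = 0.377, so N* = 747.
Substitute into dN/dt = 0: 0.749(1 - 747/2520) = 0.0334C*.
The bracket is 0.704, giving C* = 0.527/0.0334 = 15.8.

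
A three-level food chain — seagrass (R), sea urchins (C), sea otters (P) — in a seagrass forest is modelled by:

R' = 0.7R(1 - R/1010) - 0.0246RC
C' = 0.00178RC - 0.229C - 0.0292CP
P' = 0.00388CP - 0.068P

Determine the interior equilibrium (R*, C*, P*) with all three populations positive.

R* ≈ 388, C* ≈ 17.5, P* ≈ 15.8

From dP/dt = 0: 0.00388C* = 0.068, so C* = 17.5.
From dR/dt = 0: 0.7(1 - R*/1010) = 0.0246·17.5, giving R* = 1010·(1 - 0.616) = 388.
From dC/dt = 0: 0.00178·388 - 0.229 = 0.0292P*, so P* = 0.462/0.0292 = 15.8.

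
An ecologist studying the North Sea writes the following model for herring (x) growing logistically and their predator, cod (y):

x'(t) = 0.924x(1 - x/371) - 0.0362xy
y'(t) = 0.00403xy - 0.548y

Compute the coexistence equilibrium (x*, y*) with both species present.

x* ≈ 136, y* ≈ 16.2

From dy/dt = 0 with y > 0: 0.00403x* = 0.548, so x* = 136.
Substitute into dx/dt = 0: 0.924(1 - 136/371) = 0.0362y*.
The bracket is 0.633, giving y* = 0.585/0.0362 = 16.2.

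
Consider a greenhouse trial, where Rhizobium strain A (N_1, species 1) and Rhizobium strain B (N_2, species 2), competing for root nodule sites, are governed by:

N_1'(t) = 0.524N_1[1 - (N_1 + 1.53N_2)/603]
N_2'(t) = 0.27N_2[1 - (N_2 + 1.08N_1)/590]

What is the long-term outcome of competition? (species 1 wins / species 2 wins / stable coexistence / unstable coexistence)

Compare the nullcline intercepts: K1/α12 = 603/1.53 = 394 < K2 = 590; K2/α21 = 590/1.08 = 546 < K1 = 603.
Since both are reversed, neither can invade when rare; the interior point is a saddle.

unstable coexistence (outcome depends on initial conditions)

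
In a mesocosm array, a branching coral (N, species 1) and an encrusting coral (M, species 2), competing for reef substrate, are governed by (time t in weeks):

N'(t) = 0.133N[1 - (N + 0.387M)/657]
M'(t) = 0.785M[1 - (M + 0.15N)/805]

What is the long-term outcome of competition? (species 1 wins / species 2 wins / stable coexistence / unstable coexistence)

Compare the nullcline intercepts: K1/α12 = 657/0.387 = 1700 > K2 = 805; K2/α21 = 805/0.15 = 5370 > K1 = 657.
Since both inequalities hold, each species can invade when rare, so the interior equilibrium is stable.

stable coexistence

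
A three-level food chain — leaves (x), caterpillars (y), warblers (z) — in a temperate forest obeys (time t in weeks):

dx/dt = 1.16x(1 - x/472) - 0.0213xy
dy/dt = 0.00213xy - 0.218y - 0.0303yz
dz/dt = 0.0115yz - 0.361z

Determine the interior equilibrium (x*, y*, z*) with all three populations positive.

From dz/dt = 0: 0.0115y* = 0.361, so y* = 31.4.
From dx/dt = 0: 1.16(1 - x*/472) = 0.0213·31.4, giving x* = 472·(1 - 0.576) = 200.
From dy/dt = 0: 0.00213·200 - 0.218 = 0.0303z*, so z* = 0.208/0.0303 = 6.86.

x* ≈ 200, y* ≈ 31.4, z* ≈ 6.86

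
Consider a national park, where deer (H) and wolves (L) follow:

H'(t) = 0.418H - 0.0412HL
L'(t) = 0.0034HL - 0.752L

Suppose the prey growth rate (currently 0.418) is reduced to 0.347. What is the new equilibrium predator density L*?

L* ≈ 8.42

At the interior fixed point, setting dH/dt = 0 with H > 0 fixes L* = (prey growth rate)/(HL coefficient) — independent of the other coefficients.
With the change, L* = 0.347/0.0412 = 8.42; it falls from 10.1.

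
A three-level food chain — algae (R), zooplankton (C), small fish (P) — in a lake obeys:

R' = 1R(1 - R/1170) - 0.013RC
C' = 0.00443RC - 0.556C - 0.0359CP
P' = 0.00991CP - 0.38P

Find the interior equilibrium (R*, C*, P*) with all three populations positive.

R* ≈ 587, C* ≈ 38.3, P* ≈ 56.9

From dP/dt = 0: 0.00991C* = 0.38, so C* = 38.3.
From dR/dt = 0: 1(1 - R*/1170) = 0.013·38.3, giving R* = 1170·(1 - 0.498) = 587.
From dC/dt = 0: 0.00443·587 - 0.556 = 0.0359P*, so P* = 2.04/0.0359 = 56.9.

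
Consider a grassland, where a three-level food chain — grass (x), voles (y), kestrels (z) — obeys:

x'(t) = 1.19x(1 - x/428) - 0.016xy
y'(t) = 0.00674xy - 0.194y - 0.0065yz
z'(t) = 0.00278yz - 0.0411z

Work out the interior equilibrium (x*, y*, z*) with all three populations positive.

x* ≈ 343, y* ≈ 14.8, z* ≈ 326

From dz/dt = 0: 0.00278y* = 0.0411, so y* = 14.8.
From dx/dt = 0: 1.19(1 - x*/428) = 0.016·14.8, giving x* = 428·(1 - 0.199) = 343.
From dy/dt = 0: 0.00674·343 - 0.194 = 0.0065z*, so z* = 2.12/0.0065 = 326.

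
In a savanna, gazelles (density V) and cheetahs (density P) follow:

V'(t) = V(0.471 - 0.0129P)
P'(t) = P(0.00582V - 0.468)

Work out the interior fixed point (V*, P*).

Set dP/dt = 0 with P > 0: 0.00582V - 0.468 = 0, so V* = 0.468/0.00582 = 80.4.
Set dV/dt = 0 with V > 0: 0.471 - 0.0129P = 0, so P* = 0.471/0.0129 = 36.5.

V* ≈ 80.4, P* ≈ 36.5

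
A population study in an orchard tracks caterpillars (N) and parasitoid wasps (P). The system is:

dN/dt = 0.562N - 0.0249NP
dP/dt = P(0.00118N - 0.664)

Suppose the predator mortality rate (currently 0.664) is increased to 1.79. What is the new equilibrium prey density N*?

At the interior fixed point, setting dP/dt = 0 with P > 0 fixes N* = (predator death rate)/(NP coefficient) — independent of the other coefficients.
With the change, N* = 1.79/0.00118 = 1520; it rises from 563.

N* ≈ 1520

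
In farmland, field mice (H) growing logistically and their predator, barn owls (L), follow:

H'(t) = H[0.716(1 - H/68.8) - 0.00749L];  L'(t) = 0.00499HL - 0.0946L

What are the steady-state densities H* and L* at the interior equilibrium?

H* ≈ 19, L* ≈ 69.3

From dL/dt = 0 with L > 0: 0.00499H* = 0.0946, so H* = 19.
Substitute into dH/dt = 0: 0.716(1 - 19/68.8) = 0.00749L*.
The bracket is 0.724, giving L* = 0.519/0.00749 = 69.3.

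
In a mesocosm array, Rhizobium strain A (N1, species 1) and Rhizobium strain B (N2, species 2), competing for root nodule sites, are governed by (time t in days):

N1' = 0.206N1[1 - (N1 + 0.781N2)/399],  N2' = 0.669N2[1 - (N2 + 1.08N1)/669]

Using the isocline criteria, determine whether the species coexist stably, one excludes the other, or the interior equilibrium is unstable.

species 2 excludes species 1

Compare the nullcline intercepts: K1/α12 = 399/0.781 = 511 < K2 = 669; K2/α21 = 669/1.08 = 619 > K1 = 399.
Since the inequalities point opposite ways, species 2 can invade but species 1 cannot.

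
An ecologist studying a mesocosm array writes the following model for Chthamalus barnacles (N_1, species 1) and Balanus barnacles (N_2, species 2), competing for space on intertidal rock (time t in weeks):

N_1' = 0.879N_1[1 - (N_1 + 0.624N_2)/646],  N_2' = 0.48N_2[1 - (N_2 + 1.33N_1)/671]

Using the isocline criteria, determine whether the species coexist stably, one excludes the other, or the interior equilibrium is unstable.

species 1 excludes species 2

Compare the nullcline intercepts: K1/α12 = 646/0.624 = 1040 > K2 = 671; K2/α21 = 671/1.33 = 505 < K1 = 646.
Since the inequalities point opposite ways, species 1 can invade but species 2 cannot.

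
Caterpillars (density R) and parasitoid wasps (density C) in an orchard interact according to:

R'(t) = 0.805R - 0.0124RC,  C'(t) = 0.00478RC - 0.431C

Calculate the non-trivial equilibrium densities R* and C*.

Set dC/dt = 0 with C > 0: 0.00478R - 0.431 = 0, so R* = 0.431/0.00478 = 90.2.
Set dR/dt = 0 with R > 0: 0.805 - 0.0124C = 0, so C* = 0.805/0.0124 = 64.9.

R* ≈ 90.2, C* ≈ 64.9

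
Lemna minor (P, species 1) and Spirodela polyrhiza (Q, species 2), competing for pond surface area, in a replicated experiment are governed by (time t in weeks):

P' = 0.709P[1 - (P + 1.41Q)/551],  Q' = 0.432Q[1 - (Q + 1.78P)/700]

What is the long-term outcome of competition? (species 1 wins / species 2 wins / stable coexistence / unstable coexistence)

unstable coexistence (outcome depends on initial conditions)

Compare the nullcline intercepts: K1/α12 = 551/1.41 = 391 < K2 = 700; K2/α21 = 700/1.78 = 393 < K1 = 551.
Since both are reversed, neither can invade when rare; the interior point is a saddle.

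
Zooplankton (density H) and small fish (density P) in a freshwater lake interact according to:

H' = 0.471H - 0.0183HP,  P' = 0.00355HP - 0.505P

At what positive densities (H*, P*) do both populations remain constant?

Set dP/dt = 0 with P > 0: 0.00355H - 0.505 = 0, so H* = 0.505/0.00355 = 142.
Set dH/dt = 0 with H > 0: 0.471 - 0.0183P = 0, so P* = 0.471/0.0183 = 25.7.

H* ≈ 142, P* ≈ 25.7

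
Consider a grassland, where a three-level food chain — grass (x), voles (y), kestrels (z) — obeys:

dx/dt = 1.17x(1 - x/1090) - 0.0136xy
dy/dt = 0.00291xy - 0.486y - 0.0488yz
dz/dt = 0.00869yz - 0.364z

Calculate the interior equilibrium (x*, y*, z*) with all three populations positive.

x* ≈ 559, y* ≈ 41.9, z* ≈ 23.4

From dz/dt = 0: 0.00869y* = 0.364, so y* = 41.9.
From dx/dt = 0: 1.17(1 - x*/1090) = 0.0136·41.9, giving x* = 1090·(1 - 0.487) = 559.
From dy/dt = 0: 0.00291·559 - 0.486 = 0.0488z*, so z* = 1.14/0.0488 = 23.4.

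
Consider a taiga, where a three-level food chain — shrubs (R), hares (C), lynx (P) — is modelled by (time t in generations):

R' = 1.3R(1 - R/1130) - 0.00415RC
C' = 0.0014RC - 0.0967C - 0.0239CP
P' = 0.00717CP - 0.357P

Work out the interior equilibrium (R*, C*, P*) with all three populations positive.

From dP/dt = 0: 0.00717C* = 0.357, so C* = 49.8.
From dR/dt = 0: 1.3(1 - R*/1130) = 0.00415·49.8, giving R* = 1130·(1 - 0.159) = 950.
From dC/dt = 0: 0.0014·950 - 0.0967 = 0.0239P*, so P* = 1.23/0.0239 = 51.6.

R* ≈ 950, C* ≈ 49.8, P* ≈ 51.6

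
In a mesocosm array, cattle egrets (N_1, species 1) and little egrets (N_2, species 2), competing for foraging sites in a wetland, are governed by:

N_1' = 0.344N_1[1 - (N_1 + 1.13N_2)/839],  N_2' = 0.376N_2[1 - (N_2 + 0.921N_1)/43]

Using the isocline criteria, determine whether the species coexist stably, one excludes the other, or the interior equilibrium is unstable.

species 1 excludes species 2

Compare the nullcline intercepts: K1/α12 = 839/1.13 = 742 > K2 = 43; K2/α21 = 43/0.921 = 46.7 < K1 = 839.
Since the inequalities point opposite ways, species 1 can invade but species 2 cannot.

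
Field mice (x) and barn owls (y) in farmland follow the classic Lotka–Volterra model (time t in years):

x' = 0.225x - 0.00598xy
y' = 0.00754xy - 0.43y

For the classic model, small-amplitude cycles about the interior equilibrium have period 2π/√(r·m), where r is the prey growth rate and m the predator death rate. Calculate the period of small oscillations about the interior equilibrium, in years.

Here r = 0.225 and m = 0.43, so r·m = 0.0968.
ω = √0.0968 = 0.311 per year, hence T = 2π/ω ≈ 20.2 years.

T ≈ 20.2 years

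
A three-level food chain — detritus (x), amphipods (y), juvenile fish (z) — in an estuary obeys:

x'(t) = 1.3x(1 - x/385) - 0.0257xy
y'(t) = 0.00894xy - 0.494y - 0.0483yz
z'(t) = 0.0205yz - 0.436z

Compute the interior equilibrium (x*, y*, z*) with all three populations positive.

From dz/dt = 0: 0.0205y* = 0.436, so y* = 21.3.
From dx/dt = 0: 1.3(1 - x*/385) = 0.0257·21.3, giving x* = 385·(1 - 0.42) = 223.
From dy/dt = 0: 0.00894·223 - 0.494 = 0.0483z*, so z* = 1.5/0.0483 = 31.1.

x* ≈ 223, y* ≈ 21.3, z* ≈ 31.1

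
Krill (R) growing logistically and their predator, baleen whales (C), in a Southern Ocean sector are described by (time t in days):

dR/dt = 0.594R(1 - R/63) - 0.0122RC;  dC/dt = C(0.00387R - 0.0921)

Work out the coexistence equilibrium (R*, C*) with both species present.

From dC/dt = 0 with C > 0: 0.00387R* = 0.0921, so R* = 23.8.
Substitute into dR/dt = 0: 0.594(1 - 23.8/63) = 0.0122C*.
The bracket is 0.622, giving C* = 0.37/0.0122 = 30.3.

R* ≈ 23.8, C* ≈ 30.3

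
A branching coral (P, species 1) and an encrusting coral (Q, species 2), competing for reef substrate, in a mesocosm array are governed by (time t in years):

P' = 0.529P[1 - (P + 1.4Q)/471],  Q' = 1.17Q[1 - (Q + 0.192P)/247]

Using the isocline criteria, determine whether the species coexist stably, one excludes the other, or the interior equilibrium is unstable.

stable coexistence

Compare the nullcline intercepts: K1/α12 = 471/1.4 = 336 > K2 = 247; K2/α21 = 247/0.192 = 1290 > K1 = 471.
Since both inequalities hold, each species can invade when rare, so the interior equilibrium is stable.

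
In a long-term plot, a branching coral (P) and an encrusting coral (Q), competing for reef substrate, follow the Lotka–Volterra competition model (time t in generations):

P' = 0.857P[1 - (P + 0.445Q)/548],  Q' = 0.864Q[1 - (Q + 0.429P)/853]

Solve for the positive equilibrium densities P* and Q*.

P* ≈ 208, Q* ≈ 764

Setting both brackets to zero gives the nullclines P + 0.445Q = 548 and 0.429P + Q = 853.
Substituting Q = 853 - 0.429P into the first: P(1 - 0.445·0.429) = 548 - 0.445·853.
So P* = 168/0.809 = 208, and then Q* = 853 - 0.429·208 = 764.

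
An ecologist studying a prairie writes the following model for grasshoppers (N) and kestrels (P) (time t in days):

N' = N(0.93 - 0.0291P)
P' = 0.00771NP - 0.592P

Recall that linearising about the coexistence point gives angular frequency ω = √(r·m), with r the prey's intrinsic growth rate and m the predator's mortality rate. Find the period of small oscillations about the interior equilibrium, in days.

T ≈ 8.47 days

Here r = 0.93 and m = 0.592, so r·m = 0.551.
ω = √0.551 = 0.742 per day, hence T = 2π/ω ≈ 8.47 days.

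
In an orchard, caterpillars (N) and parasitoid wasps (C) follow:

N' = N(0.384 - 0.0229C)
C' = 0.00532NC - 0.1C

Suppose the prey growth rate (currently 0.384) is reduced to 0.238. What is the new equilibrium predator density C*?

At the interior fixed point, setting dN/dt = 0 with N > 0 fixes C* = (prey growth rate)/(NC coefficient) — independent of the other coefficients.
With the change, C* = 0.238/0.0229 = 10.4; it falls from 16.8.

C* ≈ 10.4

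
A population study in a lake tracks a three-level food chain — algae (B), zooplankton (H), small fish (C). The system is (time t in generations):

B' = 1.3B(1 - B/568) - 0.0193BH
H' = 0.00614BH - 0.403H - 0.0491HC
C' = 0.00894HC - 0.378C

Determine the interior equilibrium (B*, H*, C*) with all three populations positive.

From dC/dt = 0: 0.00894H* = 0.378, so H* = 42.3.
From dB/dt = 0: 1.3(1 - B*/568) = 0.0193·42.3, giving B* = 568·(1 - 0.628) = 211.
From dH/dt = 0: 0.00614·211 - 0.403 = 0.0491C*, so C* = 0.895/0.0491 = 18.2.

B* ≈ 211, H* ≈ 42.3, C* ≈ 18.2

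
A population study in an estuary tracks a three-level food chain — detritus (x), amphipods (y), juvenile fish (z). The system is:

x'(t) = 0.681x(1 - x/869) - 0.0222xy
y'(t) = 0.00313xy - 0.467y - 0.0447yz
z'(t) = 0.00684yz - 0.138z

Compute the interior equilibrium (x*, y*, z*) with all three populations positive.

From dz/dt = 0: 0.00684y* = 0.138, so y* = 20.2.
From dx/dt = 0: 0.681(1 - x*/869) = 0.0222·20.2, giving x* = 869·(1 - 0.658) = 297.
From dy/dt = 0: 0.00313·297 - 0.467 = 0.0447z*, so z* = 0.464/0.0447 = 10.4.

x* ≈ 297, y* ≈ 20.2, z* ≈ 10.4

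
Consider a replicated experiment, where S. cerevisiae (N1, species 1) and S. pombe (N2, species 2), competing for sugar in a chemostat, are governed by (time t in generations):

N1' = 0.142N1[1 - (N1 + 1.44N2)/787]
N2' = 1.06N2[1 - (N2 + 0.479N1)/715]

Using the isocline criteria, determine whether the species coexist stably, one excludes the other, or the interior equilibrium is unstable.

species 2 excludes species 1

Compare the nullcline intercepts: K1/α12 = 787/1.44 = 547 < K2 = 715; K2/α21 = 715/0.479 = 1490 > K1 = 787.
Since the inequalities point opposite ways, species 2 can invade but species 1 cannot.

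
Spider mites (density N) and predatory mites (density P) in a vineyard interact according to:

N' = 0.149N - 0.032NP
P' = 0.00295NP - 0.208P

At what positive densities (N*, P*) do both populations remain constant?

N* ≈ 70.5, P* ≈ 4.66

Set dP/dt = 0 with P > 0: 0.00295N - 0.208 = 0, so N* = 0.208/0.00295 = 70.5.
Set dN/dt = 0 with N > 0: 0.149 - 0.032P = 0, so P* = 0.149/0.032 = 4.66.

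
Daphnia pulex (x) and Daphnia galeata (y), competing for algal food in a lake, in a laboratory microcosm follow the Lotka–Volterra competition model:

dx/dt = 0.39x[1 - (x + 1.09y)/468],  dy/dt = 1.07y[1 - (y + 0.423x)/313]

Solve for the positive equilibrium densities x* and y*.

x* ≈ 235, y* ≈ 213

Setting both brackets to zero gives the nullclines x + 1.09y = 468 and 0.423x + y = 313.
Substituting y = 313 - 0.423x into the first: x(1 - 1.09·0.423) = 468 - 1.09·313.
So x* = 127/0.539 = 235, and then y* = 313 - 0.423·235 = 213.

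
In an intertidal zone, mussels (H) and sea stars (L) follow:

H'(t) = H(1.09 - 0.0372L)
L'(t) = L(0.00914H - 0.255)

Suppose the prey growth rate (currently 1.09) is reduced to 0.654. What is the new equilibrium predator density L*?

L* ≈ 17.6

At the interior fixed point, setting dH/dt = 0 with H > 0 fixes L* = (prey growth rate)/(HL coefficient) — independent of the other coefficients.
With the change, L* = 0.654/0.0372 = 17.6; it falls from 29.3.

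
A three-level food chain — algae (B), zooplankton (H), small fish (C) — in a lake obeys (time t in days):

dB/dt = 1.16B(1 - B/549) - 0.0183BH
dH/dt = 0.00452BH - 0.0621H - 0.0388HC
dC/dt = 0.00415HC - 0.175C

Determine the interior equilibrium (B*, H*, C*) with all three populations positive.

From dC/dt = 0: 0.00415H* = 0.175, so H* = 42.2.
From dB/dt = 0: 1.16(1 - B*/549) = 0.0183·42.2, giving B* = 549·(1 - 0.665) = 184.
From dH/dt = 0: 0.00452·184 - 0.0621 = 0.0388C*, so C* = 0.769/0.0388 = 19.8.

B* ≈ 184, H* ≈ 42.2, C* ≈ 19.8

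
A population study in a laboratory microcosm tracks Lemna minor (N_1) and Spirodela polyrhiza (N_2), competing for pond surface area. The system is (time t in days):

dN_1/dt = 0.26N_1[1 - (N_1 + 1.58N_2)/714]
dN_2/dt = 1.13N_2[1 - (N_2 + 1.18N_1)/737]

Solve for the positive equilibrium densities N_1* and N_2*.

Setting both brackets to zero gives the nullclines N_1 + 1.58N_2 = 714 and 1.18N_1 + N_2 = 737.
Substituting N_2 = 737 - 1.18N_1 into the first: N_1(1 - 1.58·1.18) = 714 - 1.58·737.
So N_1* = -450/-0.864 = 521, and then N_2* = 737 - 1.18·521 = 122.

N_1* ≈ 521, N_2* ≈ 122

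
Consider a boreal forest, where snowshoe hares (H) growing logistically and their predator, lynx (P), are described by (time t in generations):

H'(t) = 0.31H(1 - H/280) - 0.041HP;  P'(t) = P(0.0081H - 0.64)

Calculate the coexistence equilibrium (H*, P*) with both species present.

From dP/dt = 0 with P > 0: 0.0081H* = 0.64, so H* = 79.
Substitute into dH/dt = 0: 0.31(1 - 79/280) = 0.041P*.
The bracket is 0.718, giving P* = 0.223/0.041 = 5.43.

H* ≈ 79, P* ≈ 5.43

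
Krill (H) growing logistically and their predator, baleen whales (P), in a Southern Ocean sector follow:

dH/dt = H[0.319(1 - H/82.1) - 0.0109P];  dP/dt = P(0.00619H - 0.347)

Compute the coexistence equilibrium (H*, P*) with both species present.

H* ≈ 56.1, P* ≈ 9.28

From dP/dt = 0 with P > 0: 0.00619H* = 0.347, so H* = 56.1.
Substitute into dH/dt = 0: 0.319(1 - 56.1/82.1) = 0.0109P*.
The bracket is 0.317, giving P* = 0.101/0.0109 = 9.28.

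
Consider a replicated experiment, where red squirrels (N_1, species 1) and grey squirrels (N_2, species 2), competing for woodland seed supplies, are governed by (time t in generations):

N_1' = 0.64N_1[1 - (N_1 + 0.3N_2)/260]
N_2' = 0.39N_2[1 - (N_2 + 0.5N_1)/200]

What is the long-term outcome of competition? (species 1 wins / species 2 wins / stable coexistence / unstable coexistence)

Compare the nullcline intercepts: K1/α12 = 260/0.3 = 867 > K2 = 200; K2/α21 = 200/0.5 = 400 > K1 = 260.
Since both inequalities hold, each species can invade when rare, so the interior equilibrium is stable.

stable coexistence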